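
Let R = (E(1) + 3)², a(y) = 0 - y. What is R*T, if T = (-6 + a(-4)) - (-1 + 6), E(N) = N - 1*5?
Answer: -7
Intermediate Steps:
E(N) = -5 + N (E(N) = N - 5 = -5 + N)
a(y) = -y
R = 1 (R = ((-5 + 1) + 3)² = (-4 + 3)² = (-1)² = 1)
T = -7 (T = (-6 - 1*(-4)) - (-1 + 6) = (-6 + 4) - 1*5 = -2 - 5 = -7)
R*T = 1*(-7) = -7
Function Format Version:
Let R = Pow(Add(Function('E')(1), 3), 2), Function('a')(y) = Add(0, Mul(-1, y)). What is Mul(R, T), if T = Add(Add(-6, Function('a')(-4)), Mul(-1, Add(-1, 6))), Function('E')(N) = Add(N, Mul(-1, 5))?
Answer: -7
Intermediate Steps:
Function('E')(N) = Add(-5, N) (Function('E')(N) = Add(N, -5) = Add(-5, N))
Function('a')(y) = Mul(-1, y)
R = 1 (R = Pow(Add(Add(-5, 1), 3), 2) = Pow(Add(-4, 3), 2) = Pow(-1, 2) = 1)
T = -7 (T = Add(Add(-6, Mul(-1, -4)), Mul(-1, Add(-1, 6))) = Add(Add(-6, 4), Mul(-1, 5)) = Add(-2, -5) = -7)
Mul(R, T) = Mul(1, -7) = -7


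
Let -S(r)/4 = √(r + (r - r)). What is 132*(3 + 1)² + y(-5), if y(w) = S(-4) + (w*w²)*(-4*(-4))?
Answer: 112 - 8*I ≈ 112.0 - 8.0*I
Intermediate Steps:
S(r) = -4*√r (S(r) = -4*√(r + (r - r)) = -4*√(r + 0) = -4*√r)
y(w) = -8*I + 16*w³ (y(w) = -8*I + (w*w²)*(-4*(-4)) = -8*I + w³*16 = -8*I + 16*w³)
132*(3 + 1)² + y(-5) = 132*(3 + 1)² + (-8*I + 16*(-5)³) = 132*4² + (-8*I + 16*(-125)) = 132*16 + (-8*I - 2000) = 2112 + (-2000 - 8*I) = 112 - 8*I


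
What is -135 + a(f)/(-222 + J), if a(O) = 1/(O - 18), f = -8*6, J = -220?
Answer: -3938219/29172 ≈ -135.00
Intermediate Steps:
f = -48
a(O) = 1/(-18 + O)
-135 + a(f)/(-222 + J) = -135 + 1/((-222 - 220)*(-18 - 48)) = -135 + 1/(-442*(-66)) = -135 - 1/442*(-1/66) = -135 + 1/29172 = -3938219/29172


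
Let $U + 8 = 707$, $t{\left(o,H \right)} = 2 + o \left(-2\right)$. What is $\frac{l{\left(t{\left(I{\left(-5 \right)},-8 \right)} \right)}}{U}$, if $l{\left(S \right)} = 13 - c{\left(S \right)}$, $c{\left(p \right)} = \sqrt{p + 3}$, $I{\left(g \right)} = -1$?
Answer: $\frac{13}{699} - \frac{\sqrt{7}}{699} \approx 0.014813$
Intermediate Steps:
$t{\left(o,H \right)} = 2 - 2 o$
$U = 699$ ($U = -8 + 707 = 699$)
$c{\left(p \right)} = \sqrt{3 + p}$
$l{\left(S \right)} = 13 - \sqrt{3 + S}$
$\frac{l{\left(t{\left(I{\left(-5 \right)},-8 \right)} \right)}}{U} = \frac{13 - \sqrt{3 + \left(2 - -2\right)}}{699} = \left(13 - \sqrt{3 + \left(2 + 2\right)}\right) \frac{1}{699} = \left(13 - \sqrt{3 + 4}\right) \frac{1}{699} = \left(13 - \sqrt{7}\right) \frac{1}{699} = \frac{13}{699} - \frac{\sqrt{7}}{699}$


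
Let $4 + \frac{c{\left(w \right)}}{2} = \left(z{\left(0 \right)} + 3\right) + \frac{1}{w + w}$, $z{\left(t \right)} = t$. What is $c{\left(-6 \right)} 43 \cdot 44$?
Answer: $- \frac{12298}{3} \approx -4099.3$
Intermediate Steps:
$c{\left(w \right)} = -2 + \frac{1}{w}$ ($c{\left(w \right)} = -8 + 2 \left(\left(0 + 3\right) + \frac{1}{w + w}\right) = -8 + 2 \left(3 + \frac{1}{2 w}\right) = -8 + \left(6 + \frac{1}{w}\right) = -2 + \frac{1}{w}$)
$c{\left(-6 \right)} 43 \cdot 44 = \left(-2 + \frac{1}{-6}\right) 43 \cdot 44 = \left(-2 - \frac{1}{6}\right) 43 \cdot 44 = \left(- \frac{13}{6}\right) 43 \cdot 44 = \left(- \frac{559}{6}\right) 44 = - \frac{12298}{3}$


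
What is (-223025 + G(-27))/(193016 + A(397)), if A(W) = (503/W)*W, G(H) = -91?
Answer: -223116/193519 ≈ -1.1529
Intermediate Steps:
A(W) = 503
(-223025 + G(-27))/(193016 + A(397)) = (-223025 - 91)/(193016 + 503) = -223116/193519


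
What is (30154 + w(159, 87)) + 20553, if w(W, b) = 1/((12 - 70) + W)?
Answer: 5121408/101 ≈ 50707.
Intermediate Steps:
w(W, b) = 1/(-58 + W)
(30154 + w(159, 87)) + 20553 = (30154 + 1/(-58 + 159)) + 20553 = (30154 + 1/101) + 20553 = 3045555/101 + 20553 = 5121408/101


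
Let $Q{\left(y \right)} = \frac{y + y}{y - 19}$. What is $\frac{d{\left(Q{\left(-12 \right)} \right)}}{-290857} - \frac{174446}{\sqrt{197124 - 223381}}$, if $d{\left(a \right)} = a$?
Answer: $- \frac{24}{9016567} + \frac{174446 i \sqrt{217}}{2387} \approx -2.6618 \cdot 10^{-6} + 1076.6 i$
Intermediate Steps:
$Q{\left(y \right)} = \frac{2 y}{-19 + y}$
$\frac{d{\left(Q{\left(-12 \right)} \right)}}{-290857} - \frac{174446}{\sqrt{197124 - 223381}} = \frac{2 \left(-12\right) \frac{1}{-19 - 12}}{-290857} - \frac{174446}{\sqrt{197124 - 223381}} = 2 \left(-12\right) \frac{1}{-31} \left(- \frac{1}{290857}\right) - \frac{174446}{\sqrt{-26257}} = 2 \left(-12\right) \left(- \frac{1}{31}\right) \left(- \frac{1}{290857}\right) - \frac{174446}{11 i \sqrt{217}} = \frac{24}{31} \left(- \frac{1}{290857}\right) - 174446 \left(- \frac{i \sqrt{217}}{2387}\right) = - \frac{24}{9016567} + \frac{174446 i \sqrt{217}}{2387}$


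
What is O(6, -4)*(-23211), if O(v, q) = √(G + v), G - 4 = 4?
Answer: -23211*√14 ≈ -86848.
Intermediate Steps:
G = 8 (G = 4 + 4 = 8)
O(v, q) = √(8 + v)
O(6, -4)*(-23211) = √(8 + 6)*(-23211) = √14*(-23211) = -23211*√14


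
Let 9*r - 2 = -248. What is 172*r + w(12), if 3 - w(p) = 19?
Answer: -14152/3 ≈ -4717.3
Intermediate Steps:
r = -82/3 (r = 2/9 + (⅑)*(-248) = 2/9 - 248/9 = -82/3 ≈ -27.333)
w(p) = -16 (w(p) = 3 - 1*19 = 3 - 19 = -16)
172*r + w(12) = 172*(-82/3) - 16 = -14104/3 - 16 = -14152/3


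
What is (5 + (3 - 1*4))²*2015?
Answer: 32240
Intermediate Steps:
(5 + (3 - 1*4))²*2015 = (5 + (3 - 4))²*2015 = (5 - 1)²*2015 = 4²*2015 = 16*2015 = 32240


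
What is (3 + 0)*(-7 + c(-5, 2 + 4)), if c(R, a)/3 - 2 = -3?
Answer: -30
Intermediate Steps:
c(R, a) = -3 (c(R, a) = 6 + 3*(-3) = 6 - 9 = -3)
(3 + 0)*(-7 + c(-5, 2 + 4)) = (3 + 0)*(-7 - 3) = 3*(-10) = -30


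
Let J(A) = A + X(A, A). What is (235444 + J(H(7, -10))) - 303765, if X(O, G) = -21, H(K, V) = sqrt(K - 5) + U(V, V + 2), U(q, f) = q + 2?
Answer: -68350 + sqrt(2) ≈ -68349.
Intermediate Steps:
U(q, f) = 2 + q
H(K, V) = 2 + V + sqrt(-5 + K) (H(K, V) = sqrt(K - 5) + (2 + V) = sqrt(-5 + K) + (2 + V) = 2 + V + sqrt(-5 + K))
J(A) = -21 + A (J(A) = A - 21 = -21 + A)
(235444 + J(H(7, -10))) - 303765 = (235444 + (-21 + (2 - 10 + sqrt(-5 + 7)))) - 303765 = (235444 + (-21 + (2 - 10 + sqrt(2)))) - 303765 = (235444 + (-21 + (-8 + sqrt(2)))) - 303765 = (235444 + (-29 + sqrt(2))) - 303765 = (235415 + sqrt(2)) - 303765 = -68350 + sqrt(2)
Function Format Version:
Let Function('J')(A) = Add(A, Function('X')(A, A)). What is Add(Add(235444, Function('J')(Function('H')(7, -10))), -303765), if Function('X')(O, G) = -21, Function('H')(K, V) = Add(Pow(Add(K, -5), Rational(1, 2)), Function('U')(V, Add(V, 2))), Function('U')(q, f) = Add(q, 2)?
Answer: Add(-68350, Pow(2, Rational(1, 2))) ≈ -68349.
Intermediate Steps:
Function('U')(q, f) = Add(2, q)
Function('H')(K, V) = Add(2, V, Pow(Add(-5, K), Rational(1, 2))) (Function('H')(K, V) = Add(Pow(Add(K, -5), Rational(1, 2)), Add(2, V)) = Add(Pow(Add(-5, K), Rational(1, 2)), Add(2, V)) = Add(2, V, Pow(Add(-5, K), Rational(1, 2))))
Function('J')(A) = Add(-21, A) (Function('J')(A) = Add(A, -21) = Add(-21, A))
Add(Add(235444, Function('J')(Function('H')(7, -10))), -303765) = Add(Add(235444, Add(-21, Add(2, -10, Pow(Add(-5, 7), Rational(1, 2))))), -303765) = Add(Add(235444, Add(-21, Add(2, -10, Pow(2, Rational(1, 2))))), -303765) = Add(Add(235444, Add(-21, Add(-8, Pow(2, Rational(1, 2))))), -303765) = Add(Add(235444, Add(-29, Pow(2, Rational(1, 2)))), -303765) = Add(Add(235415, Pow(2, Rational(1, 2))), -303765) = Add(-68350, Pow(2, Rational(1, 2)))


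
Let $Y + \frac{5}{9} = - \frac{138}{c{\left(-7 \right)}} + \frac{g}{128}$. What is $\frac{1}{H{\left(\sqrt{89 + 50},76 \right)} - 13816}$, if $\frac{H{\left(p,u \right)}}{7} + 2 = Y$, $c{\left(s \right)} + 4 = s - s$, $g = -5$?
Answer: $- \frac{1152}{15658747} \approx -7.3569 \cdot 10^{-5}$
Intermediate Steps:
$c{\left(s \right)} = -4$ ($c{\left(s \right)} = -4 + \left(s - s\right) = -4 + 0 = -4$)
$Y = \frac{39059}{1152}$ ($Y = - \frac{5}{9} - \left(- \frac{69}{2} + \frac{5}{128}\right) = - \frac{5}{9} - - \frac{4411}{128} = - \frac{5}{9} + \left(\frac{69}{2} - \frac{5}{128}\right) = - \frac{5}{9} + \frac{4411}{128} = \frac{39059}{1152} \approx 33.905$)
$H{\left(p,u \right)} = \frac{257285}{1152}$ ($H{\left(p,u \right)} = -14 + 7 \cdot \frac{39059}{1152} = -14 + \frac{273413}{1152} = \frac{257285}{1152}$)
$\frac{1}{H{\left(\sqrt{89 + 50},76 \right)} - 13816} = \frac{1}{\frac{257285}{1152} - 13816} = \frac{1}{- \frac{15658747}{1152}} = - \frac{1152}{15658747}$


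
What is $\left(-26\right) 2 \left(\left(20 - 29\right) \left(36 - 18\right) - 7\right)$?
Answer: $8788$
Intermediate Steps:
$\left(-26\right) 2 \left(\left(20 - 29\right) \left(36 - 18\right) - 7\right) = - 52 \left(\left(-9\right) 18 - 7\right) = - 52 \left(-162 - 7\right) = \left(-52\right) \left(-169\right) = 8788$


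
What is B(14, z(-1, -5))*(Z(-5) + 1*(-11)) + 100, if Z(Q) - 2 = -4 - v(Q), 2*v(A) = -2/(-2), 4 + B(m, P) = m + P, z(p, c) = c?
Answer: 65/2 ≈ 32.500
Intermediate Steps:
B(m, P) = -4 + P + m (B(m, P) = -4 + (m + P) = -4 + (P + m) = -4 + P + m)
v(A) = 1/2 (v(A) = (-2/(-2))/2 = (-2*(-1/2))/2 = (1/2)*1 = 1/2)
Z(Q) = -5/2 (Z(Q) = 2 + (-4 - 1*1/2) = 2 + (-4 - 1/2) = 2 - 9/2 = -5/2)
B(14, z(-1, -5))*(Z(-5) + 1*(-11)) + 100 = (-4 - 5 + 14)*(-5/2 + 1*(-11)) + 100 = 5*(-5/2 - 11) + 100 = 5*(-27/2) + 100 = -135/2 + 100 = 65/2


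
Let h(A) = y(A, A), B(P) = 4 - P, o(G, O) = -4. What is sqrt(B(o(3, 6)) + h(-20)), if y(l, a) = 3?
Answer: sqrt(11) ≈ 3.3166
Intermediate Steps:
h(A) = 3
sqrt(B(o(3, 6)) + h(-20)) = sqrt((4 - 1*(-4)) + 3) = sqrt((4 + 4) + 3) = sqrt(8 + 3) = sqrt(11)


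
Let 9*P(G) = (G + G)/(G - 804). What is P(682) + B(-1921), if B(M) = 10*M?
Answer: -10546972/549 ≈ -19211.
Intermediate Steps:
P(G) = 2*G/(9*(-804 + G)) (P(G) = ((G + G)/(G - 804))/9 = ((2*G)/(-804 + G))/9 = (2*G/(-804 + G))/9 = 2*G/(9*(-804 + G)))
P(682) + B(-1921) = (2/9)*682/(-804 + 682) + 10*(-1921) = (2/9)*682/(-122) - 19210 = (2/9)*682*(-1/122) - 19210 = -682/549 - 19210 = -10546972/549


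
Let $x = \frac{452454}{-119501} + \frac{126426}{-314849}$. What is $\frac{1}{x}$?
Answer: $- \frac{27126727}{113599656} \approx -0.23879$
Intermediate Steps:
$x = - \frac{113599656}{27126727}$ ($x = 452454 \left(- \frac{1}{119501}\right) + 126426 \left(- \frac{1}{314849}\right) = - \frac{6198}{1637} - \frac{6654}{16571} = - \frac{113599656}{27126727} \approx -4.1877$)
$\frac{1}{x} = \frac{1}{- \frac{113599656}{27126727}} = - \frac{27126727}{113599656}$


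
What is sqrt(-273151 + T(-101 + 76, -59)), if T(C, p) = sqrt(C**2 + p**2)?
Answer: sqrt(-273151 + sqrt(4106)) ≈ 522.58*I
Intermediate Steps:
sqrt(-273151 + T(-101 + 76, -59)) = sqrt(-273151 + sqrt((-101 + 76)**2 + (-59)**2)) = sqrt(-273151 + sqrt((-25)**2 + 3481)) = sqrt(-273151 + sqrt(625 + 3481)) = sqrt(-273151 + sqrt(4106))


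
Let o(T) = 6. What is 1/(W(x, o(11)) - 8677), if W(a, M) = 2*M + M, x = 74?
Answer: -1/8659 ≈ -0.00011549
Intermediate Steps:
W(a, M) = 3*M
1/(W(x, o(11)) - 8677) = 1/(3*6 - 8677) = 1/(18 - 8677) = 1/(-8659) = -1/8659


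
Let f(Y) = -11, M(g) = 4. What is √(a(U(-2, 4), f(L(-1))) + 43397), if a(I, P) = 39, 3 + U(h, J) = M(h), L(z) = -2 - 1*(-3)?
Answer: 2*√10859 ≈ 208.41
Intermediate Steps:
L(z) = 1 (L(z) = -2 + 3 = 1)
U(h, J) = 1 (U(h, J) = -3 + 4 = 1)
√(a(U(-2, 4), f(L(-1))) + 43397) = √(39 + 43397) = √43436 = 2*√10859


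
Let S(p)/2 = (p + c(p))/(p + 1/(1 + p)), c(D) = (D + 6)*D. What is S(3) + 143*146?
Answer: 271654/13 ≈ 20896.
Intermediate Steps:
c(D) = D*(6 + D) (c(D) = (6 + D)*D = D*(6 + D))
S(p) = 2*(p + p*(6 + p))/(p + 1/(1 + p)) (S(p) = 2*((p + p*(6 + p))/(p + 1/(1 + p))) = 2*(p + p*(6 + p))/(p + 1/(1 + p)))
S(3) + 143*146 = 2*3*(7 + 3² + 8*3)/(1 + 3 + 3²) + 143*146 = 2*3*(7 + 9 + 24)/(1 + 3 + 9) + 20878 = 2*3*40/13 + 20878 = 2*3*(1/13)*40 + 20878 = 240/13 + 20878 = 271654/13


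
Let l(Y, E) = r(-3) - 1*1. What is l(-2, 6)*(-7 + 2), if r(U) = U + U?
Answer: 35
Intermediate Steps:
r(U) = 2*U
l(Y, E) = -7 (l(Y, E) = 2*(-3) - 1*1 = -6 - 1 = -7)
l(-2, 6)*(-7 + 2) = -7*(-7 + 2) = -7*(-5) = 35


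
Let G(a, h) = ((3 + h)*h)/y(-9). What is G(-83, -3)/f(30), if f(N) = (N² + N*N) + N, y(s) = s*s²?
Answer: 0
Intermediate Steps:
y(s) = s³
f(N) = N + 2*N² (f(N) = (N² + N²) + N = 2*N² + N = N + 2*N²)
G(a, h) = -h*(3 + h)/729 (G(a, h) = ((3 + h)*h)/((-9)³) = (h*(3 + h))/(-729) = (h*(3 + h))*(-1/729) = -h*(3 + h)/729)
G(-83, -3)/f(30) = (-1/729*(-3)*(3 - 3))/((30*(1 + 2*30))) = (-1/729*(-3)*0)/((30*(1 + 60))) = 0/((30*61)) = 0/1830 = 0*(1/1830) = 0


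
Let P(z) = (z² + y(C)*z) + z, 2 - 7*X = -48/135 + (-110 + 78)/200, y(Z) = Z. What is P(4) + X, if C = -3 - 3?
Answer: -5734/1575 ≈ -3.6406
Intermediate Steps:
C = -6
X = 566/1575 (X = 2/7 - (-48/135 + (-110 + 78)/200)/7 = 2/7 - (-48*1/135 - 32*1/200)/7 = 2/7 - (-16/45 - 4/25)/7 = 2/7 - ⅐*(-116/225) = 2/7 + 116/1575 = 566/1575 ≈ 0.35936)
P(z) = z² - 5*z (P(z) = (z² - 6*z) + z = z² - 5*z)
P(4) + X = 4*(-5 + 4) + 566/1575 = 4*(-1) + 566/1575 = -4 + 566/1575 = -5734/1575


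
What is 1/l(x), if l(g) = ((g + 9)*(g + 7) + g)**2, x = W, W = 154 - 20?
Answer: 1/411968209 ≈ 2.4274e-9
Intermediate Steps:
W = 134
x = 134
l(g) = (g + (7 + g)*(9 + g))**2 (l(g) = ((9 + g)*(7 + g) + g)**2 = ((7 + g)*(9 + g) + g)**2 = (g + (7 + g)*(9 + g))**2)
1/l(x) = 1/((63 + 134**2 + 17*134)**2) = 1/((63 + 17956 + 2278)**2) = 1/(20297**2) = 1/411968209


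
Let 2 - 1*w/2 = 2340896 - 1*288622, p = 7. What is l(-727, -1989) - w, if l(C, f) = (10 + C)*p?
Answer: 4099525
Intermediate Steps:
l(C, f) = 70 + 7*C (l(C, f) = (10 + C)*7 = 70 + 7*C)
w = -4104544 (w = 4 - 2*(2340896 - 1*288622) = 4 - 2*(2340896 - 288622) = 4 - 2*2052274 = 4 - 4104548 = -4104544)
l(-727, -1989) - w = (70 + 7*(-727)) - 1*(-4104544) = (70 - 5089) + 4104544 = -5019 + 4104544 = 4099525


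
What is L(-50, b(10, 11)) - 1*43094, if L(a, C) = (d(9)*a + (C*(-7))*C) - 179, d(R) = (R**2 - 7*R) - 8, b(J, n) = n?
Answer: -44620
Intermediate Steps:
d(R) = -8 + R**2 - 7*R
L(a, C) = -179 - 7*C**2 + 10*a (L(a, C) = ((-8 + 9**2 - 7*9)*a + (C*(-7))*C) - 179 = ((-8 + 81 - 63)*a + (-7*C)*C) - 179 = (10*a - 7*C**2) - 179 = (-7*C**2 + 10*a) - 179 = -179 - 7*C**2 + 10*a)
L(-50, b(10, 11)) - 1*43094 = (-179 - 7*11**2 + 10*(-50)) - 1*43094 = (-179 - 7*121 - 500) - 43094 = (-179 - 847 - 500) - 43094 = -1526 - 43094 = -44620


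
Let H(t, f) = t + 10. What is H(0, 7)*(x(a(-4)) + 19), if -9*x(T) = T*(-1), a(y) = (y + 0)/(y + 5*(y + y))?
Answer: 18820/99 ≈ 190.10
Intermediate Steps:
H(t, f) = 10 + t
a(y) = 1/11 (a(y) = y/(y + 5*(2*y)) = y/(y + 10*y) = y/((11*y)) = y*(1/(11*y)) = 1/11)
x(T) = T/9 (x(T) = -T*(-1)/9 = -(-1)*T/9 = T/9)
H(0, 7)*(x(a(-4)) + 19) = (10 + 0)*((⅑)*(1/11) + 19) = 10*(1/99 + 19) = 10*(1882/99) = 18820/99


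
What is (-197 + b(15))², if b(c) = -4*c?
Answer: 66049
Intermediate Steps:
(-197 + b(15))² = (-197 - 4*15)² = (-197 - 60)² = (-257)² = 66049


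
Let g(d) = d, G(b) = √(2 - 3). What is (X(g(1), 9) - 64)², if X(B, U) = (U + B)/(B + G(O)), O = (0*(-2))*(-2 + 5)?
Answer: 3456 + 590*I ≈ 3456.0 + 590.0*I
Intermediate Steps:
O = 0 (O = 0*3 = 0)
G(b) = I (G(b) = √(-1) = I)
X(B, U) = (B + U)/(I + B) (X(B, U) = (U + B)/(B + I) = (B + U)/(I + B))
(X(g(1), 9) - 64)² = ((1 + 9)/(I + 1) - 64)² = (10/(1 + I) - 64)² = (((1 - I)/2)*10 - 64)² = (5*(1 - I) - 64)² = (-64 + 5*(1 - I))²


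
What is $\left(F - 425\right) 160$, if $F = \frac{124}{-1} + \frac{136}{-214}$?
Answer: $- \frac{9409760}{107} \approx -87942.0$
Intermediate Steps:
$F = - \frac{13336}{107}$ ($F = 124 \left(-1\right) + 136 \left(- \frac{1}{214}\right) = -124 - \frac{68}{107} = - \frac{13336}{107} \approx -124.64$)
$\left(F - 425\right) 160 = \left(- \frac{13336}{107} - 425\right) 160 = \left(- \frac{58811}{107}\right) 160 = - \frac{9409760}{107}$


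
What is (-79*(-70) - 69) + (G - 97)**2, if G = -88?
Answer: 39686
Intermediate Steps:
(-79*(-70) - 69) + (G - 97)**2 = (-79*(-70) - 69) + (-88 - 97)**2 = (5530 - 69) + (-185)**2 = 5461 + 34225 = 39686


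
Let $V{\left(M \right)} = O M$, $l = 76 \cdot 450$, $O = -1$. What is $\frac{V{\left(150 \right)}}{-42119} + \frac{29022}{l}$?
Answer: $\frac{204584603}{240078300} \approx 0.85216$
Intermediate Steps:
$l = 34200$
$V{\left(M \right)} = - M$
$\frac{V{\left(150 \right)}}{-42119} + \frac{29022}{l} = \frac{\left(-1\right) 150}{-42119} + \frac{29022}{34200} = \left(-150\right) \left(- \frac{1}{42119}\right) + 29022 \cdot \frac{1}{34200} = \frac{150}{42119} + \frac{4837}{5700} = \frac{204584603}{240078300}$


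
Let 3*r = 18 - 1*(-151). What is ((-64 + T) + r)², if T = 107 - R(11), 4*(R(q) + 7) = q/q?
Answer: 1620529/144 ≈ 11254.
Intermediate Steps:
R(q) = -27/4 (R(q) = -7 + (q/q)/4 = -7 + (¼)*1 = -7 + ¼ = -27/4)
T = 455/4 (T = 107 - 1*(-27/4) = 107 + 27/4 = 455/4 ≈ 113.75)
r = 169/3 (r = (18 - 1*(-151))/3 = (18 + 151)/3 = (⅓)*169 = 169/3 ≈ 56.333)
((-64 + T) + r)² = ((-64 + 455/4) + 169/3)² = (199/4 + 169/3)² = (1273/12)² = 1620529/144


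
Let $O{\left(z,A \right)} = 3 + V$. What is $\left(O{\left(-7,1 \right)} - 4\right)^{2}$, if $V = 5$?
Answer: $16$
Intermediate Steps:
$O{\left(z,A \right)} = 8$ ($O{\left(z,A \right)} = 3 + 5 = 8$)
$\left(O{\left(-7,1 \right)} - 4\right)^{2} = \left(8 - 4\right)^{2} = 4^{2} = 16$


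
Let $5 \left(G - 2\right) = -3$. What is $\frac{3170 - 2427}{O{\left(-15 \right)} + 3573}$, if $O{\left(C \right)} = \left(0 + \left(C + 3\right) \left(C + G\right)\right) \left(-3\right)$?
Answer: $\frac{3715}{15417} \approx 0.24097$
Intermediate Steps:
$G = \frac{7}{5}$ ($G = 2 + \frac{1}{5} \left(-3\right) = 2 - \frac{3}{5} = \frac{7}{5} \approx 1.4$)
$O{\left(C \right)} = - 3 \left(3 + C\right) \left(\frac{7}{5} + C\right)$ ($O{\left(C \right)} = \left(0 + \left(C + 3\right) \left(C + \frac{7}{5}\right)\right) \left(-3\right) = \left(0 + \left(3 + C\right) \left(\frac{7}{5} + C\right)\right) \left(-3\right) = \left(3 + C\right) \left(\frac{7}{5} + C\right) \left(-3\right) = - 3 \left(3 + C\right) \left(\frac{7}{5} + C\right)$)
$\frac{3170 - 2427}{O{\left(-15 \right)} + 3573} = \frac{3170 - 2427}{\left(- \frac{63}{5} - 3 \left(-15\right)^{2} - -198\right) + 3573} = \frac{743}{\left(- \frac{63}{5} - 675 + 198\right) + 3573} = \frac{743}{- \frac{2448}{5} + 3573} = \frac{743}{\frac{15417}{5}} = 743 \cdot \frac{5}{15417} = \frac{3715}{15417}$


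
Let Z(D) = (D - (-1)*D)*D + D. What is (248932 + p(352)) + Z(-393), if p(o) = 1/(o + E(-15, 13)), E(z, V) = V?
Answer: 203464506/365 ≈ 5.5744e+5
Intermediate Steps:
Z(D) = D + 2*D**2 (Z(D) = (D + D)*D + D = (2*D)*D + D = 2*D**2 + D = D + 2*D**2)
p(o) = 1/(13 + o) (p(o) = 1/(o + 13) = 1/(13 + o))
(248932 + p(352)) + Z(-393) = (248932 + 1/(13 + 352)) - 393*(1 + 2*(-393)) = (248932 + 1/365) - 393*(1 - 786) = (248932 + 1/365) - 393*(-785) = 90860181/365 + 308505 = 203464506/365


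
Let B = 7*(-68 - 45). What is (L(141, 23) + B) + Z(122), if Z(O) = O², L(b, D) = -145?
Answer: 13948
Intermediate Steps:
B = -791 (B = 7*(-113) = -791)
(L(141, 23) + B) + Z(122) = (-145 - 791) + 122² = -936 + 14884 = 13948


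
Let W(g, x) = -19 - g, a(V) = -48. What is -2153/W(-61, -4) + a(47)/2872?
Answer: -773179/15078 ≈ -51.279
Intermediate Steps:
-2153/W(-61, -4) + a(47)/2872 = -2153/(-19 - 1*(-61)) - 48/2872 = -2153/(-19 + 61) - 48*1/2872 = -2153/42 - 6/359 = -773179/15078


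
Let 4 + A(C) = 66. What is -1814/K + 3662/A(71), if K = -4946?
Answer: 4556180/76663 ≈ 59.431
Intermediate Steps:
A(C) = 62 (A(C) = -4 + 66 = 62)
-1814/K + 3662/A(71) = -1814/(-4946) + 3662/62 = -1814*(-1/4946) + 3662*(1/62) = 907/2473 + 1831/31 = 4556180/76663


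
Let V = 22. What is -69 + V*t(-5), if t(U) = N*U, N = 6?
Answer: -729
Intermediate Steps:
t(U) = 6*U
-69 + V*t(-5) = -69 + 22*(6*(-5)) = -69 + 22*(-30) = -69 - 660 = -729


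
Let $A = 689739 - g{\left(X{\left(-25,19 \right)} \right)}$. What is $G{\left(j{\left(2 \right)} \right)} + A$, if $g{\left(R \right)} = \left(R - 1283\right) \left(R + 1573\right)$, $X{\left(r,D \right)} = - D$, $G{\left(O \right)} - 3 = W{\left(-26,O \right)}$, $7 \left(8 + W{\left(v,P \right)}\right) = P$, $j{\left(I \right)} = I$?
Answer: $\frac{18991296}{7} \approx 2.713 \cdot 10^{6}$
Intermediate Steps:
$W{\left(v,P \right)} = -8 + \frac{P}{7}$
$G{\left(O \right)} = -5 + \frac{O}{7}$ ($G{\left(O \right)} = 3 + \left(-8 + \frac{O}{7}\right) = -5 + \frac{O}{7}$)
$g{\left(R \right)} = \left(-1283 + R\right) \left(1573 + R\right)$
$A = 2713047$ ($A = 689739 - \left(-2018159 + \left(\left(-1\right) 19\right)^{2} + 290 \left(\left(-1\right) 19\right)\right) = 689739 - \left(-2018159 + \left(-19\right)^{2} + 290 \left(-19\right)\right) = 689739 - \left(-2018159 + 361 - 5510\right) = 689739 - -2023308 = 689739 + 2023308 = 2713047$)
$G{\left(j{\left(2 \right)} \right)} + A = \left(-5 + \frac{1}{7} \cdot 2\right) + 2713047 = \left(-5 + \frac{2}{7}\right) + 2713047 = - \frac{33}{7} + 2713047 = \frac{18991296}{7}$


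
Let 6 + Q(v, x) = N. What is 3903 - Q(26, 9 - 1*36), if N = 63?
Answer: 3846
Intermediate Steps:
Q(v, x) = 57 (Q(v, x) = -6 + 63 = 57)
3903 - Q(26, 9 - 1*36) = 3903 - 1*57 = 3903 - 57 = 3846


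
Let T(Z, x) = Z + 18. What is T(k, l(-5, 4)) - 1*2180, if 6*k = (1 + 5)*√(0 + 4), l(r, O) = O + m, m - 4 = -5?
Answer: -2160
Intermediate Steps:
m = -1 (m = 4 - 5 = -1)
l(r, O) = -1 + O (l(r, O) = O - 1 = -1 + O)
k = 2 (k = ((1 + 5)*√(0 + 4))/6 = (6*√4)/6 = (6*2)/6 = (⅙)*12 = 2)
T(Z, x) = 18 + Z
T(k, l(-5, 4)) - 1*2180 = (18 + 2) - 1*2180 = 20 - 2180 = -2160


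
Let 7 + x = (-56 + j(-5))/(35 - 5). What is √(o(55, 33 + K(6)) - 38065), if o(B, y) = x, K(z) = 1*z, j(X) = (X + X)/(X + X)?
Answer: I*√1370658/6 ≈ 195.13*I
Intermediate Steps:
j(X) = 1 (j(X) = (2*X)/((2*X)) = (2*X)*(1/(2*X)) = 1)
K(z) = z
x = -53/6 (x = -7 + (-56 + 1)/(35 - 5) = -7 - 55/30 = -7 - 55*1/30 = -7 - 11/6 = -53/6 ≈ -8.8333)
o(B, y) = -53/6
√(o(55, 33 + K(6)) - 38065) = √(-53/6 - 38065) = √(-228443/6) = I*√1370658/6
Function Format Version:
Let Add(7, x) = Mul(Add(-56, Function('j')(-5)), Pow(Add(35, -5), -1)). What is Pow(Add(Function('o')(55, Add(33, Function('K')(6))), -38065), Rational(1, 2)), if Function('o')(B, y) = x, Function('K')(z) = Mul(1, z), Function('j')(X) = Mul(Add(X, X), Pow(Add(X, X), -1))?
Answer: Mul(Rational(1, 6), I, Pow(1370658, Rational(1, 2))) ≈ Mul(195.13, I)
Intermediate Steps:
Function('j')(X) = 1 (Function('j')(X) = Mul(Mul(2, X), Pow(Mul(2, X), -1)) = Mul(Mul(2, X), Mul(Rational(1, 2), Pow(X, -1))) = 1)
Function('K')(z) = z
x = Rational(-53, 6) (x = Add(-7, Mul(Add(-56, 1), Pow(Add(35, -5), -1))) = Add(-7, Mul(-55, Pow(30, -1))) = Add(-7, Mul(-55, Rational(1, 30))) = Add(-7, Rational(-11, 6)) = Rational(-53, 6) ≈ -8.8333)
Function('o')(B, y) = Rational(-53, 6)
Pow(Add(Function('o')(55, Add(33, Function('K')(6))), -38065), Rational(1, 2)) = Pow(Add(Rational(-53, 6), -38065), Rational(1, 2)) = Pow(Rational(-228443, 6), Rational(1, 2)) = Mul(Rational(1, 6), I, Pow(1370658, Rational(1, 2)))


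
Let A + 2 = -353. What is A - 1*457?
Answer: -812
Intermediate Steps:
A = -355 (A = -2 - 353 = -355)
A - 1*457 = -355 - 1*457 = -355 - 457 = -812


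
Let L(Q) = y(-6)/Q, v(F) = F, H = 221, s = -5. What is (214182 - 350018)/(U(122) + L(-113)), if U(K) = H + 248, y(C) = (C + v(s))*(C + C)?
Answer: -15349468/52865 ≈ -290.35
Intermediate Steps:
y(C) = 2*C*(-5 + C) (y(C) = (C - 5)*(C + C) = (-5 + C)*(2*C) = 2*C*(-5 + C))
U(K) = 469 (U(K) = 221 + 248 = 469)
L(Q) = 132/Q (L(Q) = (2*(-6)*(-5 - 6))/Q = (2*(-6)*(-11))/Q = 132/Q)
(214182 - 350018)/(U(122) + L(-113)) = (214182 - 350018)/(469 + 132/(-113)) = -135836/(469 + 132*(-1/113)) = -135836/(469 - 132/113) = -135836/52865/113 = -135836*113/52865 = -15349468/52865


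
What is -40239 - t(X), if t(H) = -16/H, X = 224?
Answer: -563345/14 ≈ -40239.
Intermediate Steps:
-40239 - t(X) = -40239 - (-16)/224 = -40239 - 1*(-1/14) = -40239 + 1/14 = -563345/14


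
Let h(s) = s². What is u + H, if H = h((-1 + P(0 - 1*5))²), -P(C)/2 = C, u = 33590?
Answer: 40151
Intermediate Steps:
P(C) = -2*C
H = 6561 (H = ((-1 - 2*(0 - 1*5))²)² = ((-1 - 2*(0 - 5))²)² = ((-1 - 2*(-5))²)² = ((-1 + 10)²)² = (9²)² = 81² = 6561)
u + H = 33590 + 6561 = 40151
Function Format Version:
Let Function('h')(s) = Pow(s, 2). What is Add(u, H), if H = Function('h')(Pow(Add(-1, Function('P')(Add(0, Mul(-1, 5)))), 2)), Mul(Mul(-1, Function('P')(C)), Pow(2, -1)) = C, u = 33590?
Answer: 40151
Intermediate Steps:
Function('P')(C) = Mul(-2, C)
H = 6561 (H = Pow(Pow(Add(-1, Mul(-2, Add(0, Mul(-1, 5)))), 2), 2) = Pow(Pow(Add(-1, Mul(-2, Add(0, -5))), 2), 2) = Pow(Pow(Add(-1, Mul(-2, -5)), 2), 2) = Pow(Pow(Add(-1, 10), 2), 2) = Pow(Pow(9, 2), 2) = Pow(81, 2) = 6561)
Add(u, H) = Add(33590, 6561) = 40151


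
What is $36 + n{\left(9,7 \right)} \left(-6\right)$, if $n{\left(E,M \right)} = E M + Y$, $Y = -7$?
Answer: $-300$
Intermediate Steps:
$n{\left(E,M \right)} = -7 + E M$ ($n{\left(E,M \right)} = E M - 7 = -7 + E M$)
$36 + n{\left(9,7 \right)} \left(-6\right) = 36 + \left(-7 + 9 \cdot 7\right) \left(-6\right) = 36 + \left(-7 + 63\right) \left(-6\right) = 36 + 56 \left(-6\right) = 36 - 336 = -300$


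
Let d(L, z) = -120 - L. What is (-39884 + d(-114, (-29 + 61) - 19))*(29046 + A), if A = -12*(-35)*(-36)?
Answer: -555508140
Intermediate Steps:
A = -15120 (A = 420*(-36) = -15120)
(-39884 + d(-114, (-29 + 61) - 19))*(29046 + A) = (-39884 + (-120 - 1*(-114)))*(29046 - 15120) = (-39884 + (-120 + 114))*13926 = (-39884 - 6)*13926 = -39890*13926 = -555508140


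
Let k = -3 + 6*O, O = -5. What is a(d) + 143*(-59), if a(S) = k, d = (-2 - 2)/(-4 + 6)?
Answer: -8470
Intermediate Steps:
d = -2 (d = -4/2 = -4*½ = -2)
k = -33 (k = -3 + 6*(-5) = -3 - 30 = -33)
a(S) = -33
a(d) + 143*(-59) = -33 + 143*(-59) = -33 - 8437 = -8470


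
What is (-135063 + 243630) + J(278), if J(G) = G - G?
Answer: 108567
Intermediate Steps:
J(G) = 0
(-135063 + 243630) + J(278) = (-135063 + 243630) + 0 = 108567 + 0 = 108567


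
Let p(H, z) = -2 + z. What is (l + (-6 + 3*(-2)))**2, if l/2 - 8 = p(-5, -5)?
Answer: 100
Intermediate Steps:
l = 2 (l = 16 + 2*(-2 - 5) = 16 + 2*(-7) = 16 - 14 = 2)
(l + (-6 + 3*(-2)))**2 = (2 + (-6 + 3*(-2)))**2 = (2 + (-6 - 6))**2 = (2 - 12)**2 = (-10)**2 = 100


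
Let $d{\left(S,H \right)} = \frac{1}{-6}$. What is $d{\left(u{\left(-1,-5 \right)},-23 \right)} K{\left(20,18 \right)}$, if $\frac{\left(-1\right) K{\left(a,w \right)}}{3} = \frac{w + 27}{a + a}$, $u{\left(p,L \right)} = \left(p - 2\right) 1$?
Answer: $\frac{9}{16} \approx 0.5625$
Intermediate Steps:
$u{\left(p,L \right)} = -2 + p$ ($u{\left(p,L \right)} = \left(-2 + p\right) 1 = -2 + p$)
$K{\left(a,w \right)} = - \frac{3 \left(27 + w\right)}{2 a}$ ($K{\left(a,w \right)} = - 3 \frac{w + 27}{a + a} = - 3 \frac{27 + w}{2 a} = - \frac{3 \left(27 + w\right)}{2 a}$)
$d{\left(S,H \right)} = - \frac{1}{6}$
$d{\left(u{\left(-1,-5 \right)},-23 \right)} K{\left(20,18 \right)} = - \frac{\frac{3}{2} \cdot \frac{1}{20} \left(-27 - 18\right)}{6} = - \frac{\frac{3}{2} \cdot \frac{1}{20} \left(-45\right)}{6} = \left(- \frac{1}{6}\right) \left(- \frac{27}{8}\right) = \frac{9}{16}$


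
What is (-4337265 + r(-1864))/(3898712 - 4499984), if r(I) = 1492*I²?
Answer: -5179610767/601272 ≈ -8614.4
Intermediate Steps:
(-4337265 + r(-1864))/(3898712 - 4499984) = (-4337265 + 1492*(-1864)²)/(3898712 - 4499984) = (-4337265 + 1492*3474496)/(-601272) = (-4337265 + 5183948032)*(-1/601272) = 5179610767*(-1/601272) = -5179610767/601272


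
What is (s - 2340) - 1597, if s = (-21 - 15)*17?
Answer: -4549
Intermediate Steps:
s = -612 (s = -36*17 = -612)
(s - 2340) - 1597 = (-612 - 2340) - 1597 = -2952 - 1597 = -4549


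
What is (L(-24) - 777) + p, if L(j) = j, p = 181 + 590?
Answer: -30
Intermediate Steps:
p = 771
(L(-24) - 777) + p = (-24 - 777) + 771 = -801 + 771 = -30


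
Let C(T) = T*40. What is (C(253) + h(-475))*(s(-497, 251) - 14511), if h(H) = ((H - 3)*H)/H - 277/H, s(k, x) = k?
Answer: -68740046816/475 ≈ -1.4472e+8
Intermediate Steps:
h(H) = -3 + H - 277/H (h(H) = ((-3 + H)*H)/H - 277/H = (H*(-3 + H))/H - 277/H = (-3 + H) - 277/H = -3 + H - 277/H)
C(T) = 40*T
(C(253) + h(-475))*(s(-497, 251) - 14511) = (40*253 + (-3 - 475 - 277/(-475)))*(-497 - 14511) = (10120 + (-3 - 475 - 277*(-1/475)))*(-15008) = (10120 + (-3 - 475 + 277/475))*(-15008) = (10120 - 226773/475)*(-15008) = (4580227/475)*(-15008) = -68740046816/475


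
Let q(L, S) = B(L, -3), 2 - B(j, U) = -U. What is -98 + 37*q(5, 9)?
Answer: -135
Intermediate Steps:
B(j, U) = 2 + U (B(j, U) = 2 - (-1)*U = 2 + U)
q(L, S) = -1 (q(L, S) = 2 - 3 = -1)
-98 + 37*q(5, 9) = -98 + 37*(-1) = -98 - 37 = -135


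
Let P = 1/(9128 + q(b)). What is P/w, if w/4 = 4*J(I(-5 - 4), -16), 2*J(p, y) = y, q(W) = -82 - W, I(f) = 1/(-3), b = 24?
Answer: -1/1154816 ≈ -8.6594e-7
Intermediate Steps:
I(f) = -1/3
J(p, y) = y/2
w = -128 (w = 4*(4*((1/2)*(-16))) = 4*(4*(-8)) = 4*(-32) = -128)
P = 1/9022 (P = 1/(9128 + (-82 - 1*24)) = 1/(9128 + (-82 - 24)) = 1/(9128 - 106) = 1/9022 ≈ 0.00011084)
P/w = (1/9022)/(-128) = (1/9022)*(-1/128) = -1/1154816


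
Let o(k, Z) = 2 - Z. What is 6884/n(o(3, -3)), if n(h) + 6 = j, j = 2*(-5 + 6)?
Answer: -1721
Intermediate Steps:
j = 2 (j = 2*1 = 2)
n(h) = -4 (n(h) = -6 + 2 = -4)
6884/n(o(3, -3)) = 6884/(-4) = 6884*(-¼) = -1721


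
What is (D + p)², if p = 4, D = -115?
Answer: 12321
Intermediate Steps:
(D + p)² = (-115 + 4)² = (-111)² = 12321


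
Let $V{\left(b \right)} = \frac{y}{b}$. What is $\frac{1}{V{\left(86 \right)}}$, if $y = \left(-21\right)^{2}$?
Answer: $\frac{86}{441} \approx 0.19501$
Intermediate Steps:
$y = 441$
$V{\left(b \right)} = \frac{441}{b}$
$\frac{1}{V{\left(86 \right)}} = \frac{1}{441 \cdot \frac{1}{86}} = \frac{1}{\frac{441}{86}} = \frac{86}{441}$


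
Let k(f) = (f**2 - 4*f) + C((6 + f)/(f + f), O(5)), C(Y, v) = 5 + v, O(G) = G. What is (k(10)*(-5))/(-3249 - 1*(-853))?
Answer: 175/1198 ≈ 0.14608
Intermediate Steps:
k(f) = 10 + f**2 - 4*f (k(f) = (f**2 - 4*f) + (5 + 5) = (f**2 - 4*f) + 10 = 10 + f**2 - 4*f)
(k(10)*(-5))/(-3249 - 1*(-853)) = ((10 + 10**2 - 4*10)*(-5))/(-3249 - 1*(-853)) = ((10 + 100 - 40)*(-5))/(-3249 + 853) = (70*(-5))/(-2396) = -350*(-1/2396) = 175/1198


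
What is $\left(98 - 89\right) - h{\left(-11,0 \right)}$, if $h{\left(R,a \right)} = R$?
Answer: $20$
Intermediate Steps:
$\left(98 - 89\right) - h{\left(-11,0 \right)} = \left(98 - 89\right) - -11 = 9 + 11 = 20$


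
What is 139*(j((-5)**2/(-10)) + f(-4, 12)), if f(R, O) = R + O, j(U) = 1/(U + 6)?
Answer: 8062/7 ≈ 1151.7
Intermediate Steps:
j(U) = 1/(6 + U)
f(R, O) = O + R
139*(j((-5)**2/(-10)) + f(-4, 12)) = 139*(1/(6 + (-5)**2/(-10)) + (12 - 4)) = 139*(1/(6 + 25*(-1/10)) + 8) = 139*(1/(6 - 5/2) + 8) = 139*(1/(7/2) + 8) = 139*(2/7 + 8) = 139*(58/7) = 8062/7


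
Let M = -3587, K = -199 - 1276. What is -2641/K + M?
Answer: -5288184/1475 ≈ -3585.2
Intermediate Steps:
K = -1475
-2641/K + M = -2641/(-1475) - 3587 = -2641*(-1/1475) - 3587 = 2641/1475 - 3587 = -5288184/1475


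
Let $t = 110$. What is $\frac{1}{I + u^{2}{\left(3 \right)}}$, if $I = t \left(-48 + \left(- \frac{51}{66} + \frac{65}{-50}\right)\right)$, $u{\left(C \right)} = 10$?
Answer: $- \frac{1}{5408} \approx -0.00018491$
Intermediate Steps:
$I = -5508$ ($I = 110 \left(-48 + \left(- \frac{51}{66} + \frac{65}{-50}\right)\right) = 110 \left(-48 + \left(\left(-51\right) \frac{1}{66} + 65 \left(- \frac{1}{50}\right)\right)\right) = 110 \left(-48 - \frac{114}{55}\right) = 110 \left(- \frac{2754}{55}\right) = -5508$)
$\frac{1}{I + u^{2}{\left(3 \right)}} = \frac{1}{-5508 + 10^{2}} = \frac{1}{-5508 + 100} = \frac{1}{-5408} = - \frac{1}{5408}$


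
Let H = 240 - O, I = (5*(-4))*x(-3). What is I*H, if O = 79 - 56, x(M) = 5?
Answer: -21700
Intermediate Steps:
O = 23
I = -100 (I = (5*(-4))*5 = -20*5 = -100)
H = 217 (H = 240 - 1*23 = 240 - 23 = 217)
I*H = -100*217 = -21700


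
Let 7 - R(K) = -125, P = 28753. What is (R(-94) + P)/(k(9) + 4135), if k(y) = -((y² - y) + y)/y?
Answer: 28885/4126 ≈ 7.0007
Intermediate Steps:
R(K) = 132 (R(K) = 7 - 1*(-125) = 7 + 125 = 132)
k(y) = -y (k(y) = -y²/y = -y)
(R(-94) + P)/(k(9) + 4135) = (132 + 28753)/(-1*9 + 4135) = 28885/(-9 + 4135) = 28885/4126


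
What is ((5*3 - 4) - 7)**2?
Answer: 16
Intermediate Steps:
((5*3 - 4) - 7)**2 = ((15 - 4) - 7)**2 = (11 - 7)**2 = 4**2 = 16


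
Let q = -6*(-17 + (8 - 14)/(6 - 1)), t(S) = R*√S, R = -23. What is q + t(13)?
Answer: 546/5 - 23*√13 ≈ 26.272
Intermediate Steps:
t(S) = -23*√S
q = 546/5 (q = -6*(-17 - 6/5) = -6*(-91/5) = 546/5 ≈ 109.20)
q + t(13) = 546/5 - 23*√13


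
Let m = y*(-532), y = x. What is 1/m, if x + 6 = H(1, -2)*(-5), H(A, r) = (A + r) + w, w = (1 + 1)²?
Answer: 1/11172 ≈ 8.9510e-5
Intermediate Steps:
w = 4 (w = 2² = 4)
H(A, r) = 4 + A + r (H(A, r) = (A + r) + 4 = 4 + A + r)
x = -21 (x = -6 + (4 + 1 - 2)*(-5) = -6 + 3*(-5) = -6 - 15 = -21)
y = -21
m = 11172 (m = -21*(-532) = 11172)
1/m = 1/11172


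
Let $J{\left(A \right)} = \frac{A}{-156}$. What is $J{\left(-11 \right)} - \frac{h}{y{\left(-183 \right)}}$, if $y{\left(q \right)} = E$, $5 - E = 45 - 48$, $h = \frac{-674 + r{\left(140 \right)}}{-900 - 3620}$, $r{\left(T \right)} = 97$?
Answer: $\frac{76937}{1410240} \approx 0.054556$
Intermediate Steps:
$h = \frac{577}{4520}$ ($h = \frac{-674 + 97}{-900 - 3620} = - \frac{577}{-4520} = \left(-577\right) \left(- \frac{1}{4520}\right) = \frac{577}{4520} \approx 0.12765$)
$E = 8$ ($E = 5 - \left(45 - 48\right) = 5 - -3 = 5 + 3 = 8$)
$J{\left(A \right)} = - \frac{A}{156}$ ($J{\left(A \right)} = A \left(- \frac{1}{156}\right) = - \frac{A}{156}$)
$y{\left(q \right)} = 8$
$J{\left(-11 \right)} - \frac{h}{y{\left(-183 \right)}} = \left(- \frac{1}{156}\right) \left(-11\right) - \frac{577}{4520 \cdot 8} = \frac{11}{156} - \frac{577}{4520} \cdot \frac{1}{8} = \frac{11}{156} - \frac{577}{36160} = \frac{76937}{1410240}$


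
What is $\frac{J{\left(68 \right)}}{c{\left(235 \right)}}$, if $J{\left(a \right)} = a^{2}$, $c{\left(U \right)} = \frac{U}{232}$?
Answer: $\frac{1072768}{235} \approx 4565.0$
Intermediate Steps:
$c{\left(U \right)} = \frac{U}{232}$ ($c{\left(U \right)} = U \frac{1}{232} = \frac{U}{232}$)
$\frac{J{\left(68 \right)}}{c{\left(235 \right)}} = \frac{68^{2}}{\frac{1}{232} \cdot 235} = \frac{4624}{\frac{235}{232}} = 4624 \cdot \frac{232}{235} = \frac{1072768}{235}$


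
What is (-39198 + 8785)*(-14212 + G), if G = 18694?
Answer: -136311066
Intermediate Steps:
(-39198 + 8785)*(-14212 + G) = (-39198 + 8785)*(-14212 + 18694) = -30413*4482 = -136311066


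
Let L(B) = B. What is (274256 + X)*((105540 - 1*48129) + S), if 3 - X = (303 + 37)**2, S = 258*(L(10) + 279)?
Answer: 20938704207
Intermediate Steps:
S = 74562 (S = 258*(10 + 279) = 258*289 = 74562)
X = -115597 (X = 3 - (303 + 37)**2 = 3 - 1*340**2 = 3 - 1*115600 = 3 - 115600 = -115597)
(274256 + X)*((105540 - 1*48129) + S) = (274256 - 115597)*((105540 - 1*48129) + 74562) = 158659*((105540 - 48129) + 74562) = 158659*(57411 + 74562) = 158659*131973 = 20938704207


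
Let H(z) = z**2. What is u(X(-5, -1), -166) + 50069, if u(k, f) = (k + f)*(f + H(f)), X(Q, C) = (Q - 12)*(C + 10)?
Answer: -8687341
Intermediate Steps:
X(Q, C) = (-12 + Q)*(10 + C)
u(k, f) = (f + k)*(f + f**2) (u(k, f) = (k + f)*(f + f**2) = (f + k)*(f + f**2))
u(X(-5, -1), -166) + 50069 = -166*(-166 + (-120 - 12*(-1) + 10*(-5) - 1*(-5)) + (-166)**2 - 166*(-120 - 12*(-1) + 10*(-5) - 1*(-5))) + 50069 = -166*(-166 + (-120 + 12 - 50 + 5) + 27556 - 166*(-120 + 12 - 50 + 5)) + 50069 = -166*(-166 - 153 + 27556 - 166*(-153)) + 50069 = -166*(-166 - 153 + 27556 + 25398) + 50069 = -166*52635 + 50069 = -8737410 + 50069 = -8687341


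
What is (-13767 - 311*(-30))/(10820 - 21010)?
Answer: 4437/10190 ≈ 0.43543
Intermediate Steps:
(-13767 - 311*(-30))/(10820 - 21010) = (-13767 + 9330)/(-10190) = -4437*(-1/10190) = 4437/10190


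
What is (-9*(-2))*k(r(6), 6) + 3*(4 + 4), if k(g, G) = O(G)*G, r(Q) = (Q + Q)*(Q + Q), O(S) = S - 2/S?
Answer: 636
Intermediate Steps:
O(S) = S - 2/S
r(Q) = 4*Q² (r(Q) = (2*Q)*(2*Q) = 4*Q²)
k(g, G) = G*(G - 2/G) (k(g, G) = (G - 2/G)*G = G*(G - 2/G))
(-9*(-2))*k(r(6), 6) + 3*(4 + 4) = (-9*(-2))*(-2 + 6²) + 3*(4 + 4) = 18*(-2 + 36) + 3*8 = 18*34 + 24 = 612 + 24 = 636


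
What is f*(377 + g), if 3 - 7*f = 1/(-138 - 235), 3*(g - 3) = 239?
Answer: 220640/1119 ≈ 197.18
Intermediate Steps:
g = 248/3 (g = 3 + (⅓)*239 = 3 + 239/3 = 248/3 ≈ 82.667)
f = 160/373 (f = 3/7 - 1/(7*(-138 - 235)) = 3/7 - ⅐/(-373) = 3/7 - ⅐*(-1/373) = 3/7 + 1/2611 = 160/373 ≈ 0.42895)
f*(377 + g) = 160*(377 + 248/3)/373 = (160/373)*(1379/3) = 220640/1119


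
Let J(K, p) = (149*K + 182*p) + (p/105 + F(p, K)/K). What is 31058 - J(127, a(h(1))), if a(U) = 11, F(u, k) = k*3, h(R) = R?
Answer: 1063639/105 ≈ 10130.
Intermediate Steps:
F(u, k) = 3*k
J(K, p) = 3 + 149*K + 19111*p/105 (J(K, p) = (149*K + 182*p) + (p/105 + (3*K)/K) = (149*K + 182*p) + (p*(1/105) + 3) = (149*K + 182*p) + (p/105 + 3) = (149*K + 182*p) + (3 + p/105) = 3 + 149*K + 19111*p/105)
31058 - J(127, a(h(1))) = 31058 - (3 + 149*127 + (19111/105)*11) = 31058 - (3 + 18923 + 210221/105) = 31058 - 1*2197451/105 = 31058 - 2197451/105 = 1063639/105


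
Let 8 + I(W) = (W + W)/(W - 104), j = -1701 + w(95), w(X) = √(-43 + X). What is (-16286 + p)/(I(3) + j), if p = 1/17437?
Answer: 4950922212336815/519542525337801 + 5793739170362*√13/519542525337801 ≈ 9.5696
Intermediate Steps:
p = 1/17437 ≈ 5.7349e-5
j = -1701 + 2*√13 (j = -1701 + √(-43 + 95) = -1701 + √52 = -1701 + 2*√13 ≈ -1693.8)
I(W) = -8 + 2*W/(-104 + W) (I(W) = -8 + (W + W)/(W - 104) = -8 + (2*W)/(-104 + W) = -8 + 2*W/(-104 + W))
(-16286 + p)/(I(3) + j) = (-16286 + 1/17437)/(2*(416 - 3*3)/(-104 + 3) + (-1701 + 2*√13)) = -283978981/(17437*(2*(416 - 9)/(-101) + (-1701 + 2*√13))) = -283978981/(17437*(2*(-1/101)*407 + (-1701 + 2*√13))) = -283978981/(17437*(-814/101 + (-1701 + 2*√13))) = -283978981/(17437*(-172615/101 + 2*√13))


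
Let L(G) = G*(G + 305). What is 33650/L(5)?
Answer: 673/31 ≈ 21.710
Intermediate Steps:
L(G) = G*(305 + G)
33650/L(5) = 33650/((5*(305 + 5))) = 33650/((5*310)) = 33650/1550 = 33650*(1/1550) = 673/31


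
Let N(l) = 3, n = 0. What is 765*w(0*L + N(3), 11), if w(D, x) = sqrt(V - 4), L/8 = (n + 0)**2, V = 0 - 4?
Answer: 1530*I*sqrt(2) ≈ 2163.7*I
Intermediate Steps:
V = -4
L = 0 (L = 8*(0 + 0)**2 = 8*0**2 = 8*0 = 0)
w(D, x) = 2*I*sqrt(2) (w(D, x) = sqrt(-4 - 4) = sqrt(-8) = 2*I*sqrt(2))
765*w(0*L + N(3), 11) = 765*(2*I*sqrt(2)) = 1530*I*sqrt(2)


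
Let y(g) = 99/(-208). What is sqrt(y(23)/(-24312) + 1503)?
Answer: sqrt(66727452820002)/210704 ≈ 38.769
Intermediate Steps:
y(g) = -99/208 (y(g) = 99*(-1/208) = -99/208)
sqrt(y(23)/(-24312) + 1503) = sqrt(-99/208/(-24312) + 1503) = sqrt(-99/208*(-1/24312) + 1503) = sqrt(33/1685632 + 1503) = sqrt(2533504929/1685632) = sqrt(66727452820002)/210704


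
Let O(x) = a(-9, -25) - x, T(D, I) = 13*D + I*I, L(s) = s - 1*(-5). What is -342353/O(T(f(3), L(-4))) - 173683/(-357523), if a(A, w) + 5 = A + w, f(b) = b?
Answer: 122412792576/28244317 ≈ 4334.1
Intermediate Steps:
L(s) = 5 + s (L(s) = s + 5 = 5 + s)
a(A, w) = -5 + A + w (a(A, w) = -5 + (A + w) = -5 + A + w)
T(D, I) = I**2 + 13*D (T(D, I) = 13*D + I**2 = I**2 + 13*D)
O(x) = -39 - x (O(x) = (-5 - 9 - 25) - x = -39 - x)
-342353/O(T(f(3), L(-4))) - 173683/(-357523) = -342353/(-39 - ((5 - 4)**2 + 13*3)) - 173683/(-357523) = -342353/(-39 - (1**2 + 39)) - 173683*(-1/357523) = -342353/(-39 - (1 + 39)) + 173683/357523 = -342353/(-39 - 1*40) + 173683/357523 = -342353/(-39 - 40) + 173683/357523 = -342353/(-79) + 173683/357523 = -342353*(-1/79) + 173683/357523 = 342353/79 + 173683/357523 = 122412792576/28244317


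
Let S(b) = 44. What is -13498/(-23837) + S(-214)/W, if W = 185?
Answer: 3545958/4409845 ≈ 0.80410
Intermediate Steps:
-13498/(-23837) + S(-214)/W = -13498/(-23837) + 44/185 = -13498*(-1/23837) + 44*(1/185) = 13498/23837 + 44/185 = 3545958/4409845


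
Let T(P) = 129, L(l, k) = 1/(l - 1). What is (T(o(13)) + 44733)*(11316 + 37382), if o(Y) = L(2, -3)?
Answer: 2184689676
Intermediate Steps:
L(l, k) = 1/(-1 + l)
o(Y) = 1 (o(Y) = 1/(-1 + 2) = 1/1 = 1)
(T(o(13)) + 44733)*(11316 + 37382) = (129 + 44733)*(11316 + 37382) = 44862*48698 = 2184689676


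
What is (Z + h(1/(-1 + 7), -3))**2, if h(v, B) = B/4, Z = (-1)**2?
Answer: 1/16 ≈ 0.062500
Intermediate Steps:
Z = 1
h(v, B) = B/4 (h(v, B) = B*(1/4) = B/4)
(Z + h(1/(-1 + 7), -3))**2 = (1 + (1/4)*(-3))**2 = (1 - 3/4)**2 = (1/4)**2 = 1/16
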